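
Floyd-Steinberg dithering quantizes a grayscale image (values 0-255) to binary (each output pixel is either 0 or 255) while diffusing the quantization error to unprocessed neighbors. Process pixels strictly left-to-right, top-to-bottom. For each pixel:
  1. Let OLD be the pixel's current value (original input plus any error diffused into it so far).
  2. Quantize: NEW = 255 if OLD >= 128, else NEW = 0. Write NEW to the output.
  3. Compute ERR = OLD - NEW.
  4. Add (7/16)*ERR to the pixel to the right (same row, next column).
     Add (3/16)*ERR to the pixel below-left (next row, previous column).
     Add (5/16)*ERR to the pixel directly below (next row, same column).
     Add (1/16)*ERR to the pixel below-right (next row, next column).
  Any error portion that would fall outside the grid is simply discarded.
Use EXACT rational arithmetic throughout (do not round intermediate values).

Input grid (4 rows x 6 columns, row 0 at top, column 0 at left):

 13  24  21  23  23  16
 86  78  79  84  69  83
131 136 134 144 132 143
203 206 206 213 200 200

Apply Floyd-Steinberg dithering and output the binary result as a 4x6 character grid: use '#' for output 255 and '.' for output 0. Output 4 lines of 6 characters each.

(0,0): OLD=13 → NEW=0, ERR=13
(0,1): OLD=475/16 → NEW=0, ERR=475/16
(0,2): OLD=8701/256 → NEW=0, ERR=8701/256
(0,3): OLD=155115/4096 → NEW=0, ERR=155115/4096
(0,4): OLD=2593133/65536 → NEW=0, ERR=2593133/65536
(0,5): OLD=34929147/1048576 → NEW=0, ERR=34929147/1048576
(1,0): OLD=24481/256 → NEW=0, ERR=24481/256
(1,1): OLD=279143/2048 → NEW=255, ERR=-243097/2048
(1,2): OLD=3057011/65536 → NEW=0, ERR=3057011/65536
(1,3): OLD=32973879/262144 → NEW=0, ERR=32973879/262144
(1,4): OLD=2432844037/16777216 → NEW=255, ERR=-1845346043/16777216
(1,5): OLD=12820894355/268435456 → NEW=0, ERR=12820894355/268435456
(2,0): OLD=4542557/32768 → NEW=255, ERR=-3813283/32768
(2,1): OLD=65763023/1048576 → NEW=0, ERR=65763023/1048576
(2,2): OLD=3224269869/16777216 → NEW=255, ERR=-1053920211/16777216
(2,3): OLD=18537731077/134217728 → NEW=255, ERR=-15687789563/134217728
(2,4): OLD=271906880911/4294967296 → NEW=0, ERR=271906880911/4294967296
(2,5): OLD=12283496301017/68719476736 → NEW=255, ERR=-5239970266663/68719476736
(3,0): OLD=2992938637/16777216 → NEW=255, ERR=-1285251443/16777216
(3,1): OLD=23223912073/134217728 → NEW=255, ERR=-11001608567/134217728
(3,2): OLD=142283930667/1073741824 → NEW=255, ERR=-131520234453/1073741824
(3,3): OLD=8990552718721/68719476736 → NEW=255, ERR=-8532913848959/68719476736
(3,4): OLD=79086210014561/549755813888 → NEW=255, ERR=-61101522526879/549755813888
(3,5): OLD=1156713216843535/8796093022208 → NEW=255, ERR=-1086290503819505/8796093022208
Row 0: ......
Row 1: .#..#.
Row 2: #.##.#
Row 3: ######

Answer: ......
.#..#.
#.##.#
######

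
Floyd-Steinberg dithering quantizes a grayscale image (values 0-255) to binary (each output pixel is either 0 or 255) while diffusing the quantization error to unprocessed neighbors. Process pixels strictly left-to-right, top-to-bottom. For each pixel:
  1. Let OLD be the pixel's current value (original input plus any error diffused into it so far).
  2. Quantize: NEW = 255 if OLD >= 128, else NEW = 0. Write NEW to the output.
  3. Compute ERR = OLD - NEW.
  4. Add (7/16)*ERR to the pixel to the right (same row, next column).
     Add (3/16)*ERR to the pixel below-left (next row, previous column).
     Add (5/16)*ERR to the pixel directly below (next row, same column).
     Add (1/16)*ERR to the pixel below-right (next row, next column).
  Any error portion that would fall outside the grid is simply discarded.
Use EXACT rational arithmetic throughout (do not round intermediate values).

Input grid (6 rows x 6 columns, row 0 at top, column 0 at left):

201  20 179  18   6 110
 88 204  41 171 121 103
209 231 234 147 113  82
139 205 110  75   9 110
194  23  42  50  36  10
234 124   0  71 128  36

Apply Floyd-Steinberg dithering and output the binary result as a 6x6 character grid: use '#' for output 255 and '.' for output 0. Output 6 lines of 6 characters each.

(0,0): OLD=201 → NEW=255, ERR=-54
(0,1): OLD=-29/8 → NEW=0, ERR=-29/8
(0,2): OLD=22709/128 → NEW=255, ERR=-9931/128
(0,3): OLD=-32653/2048 → NEW=0, ERR=-32653/2048
(0,4): OLD=-31963/32768 → NEW=0, ERR=-31963/32768
(0,5): OLD=57447939/524288 → NEW=0, ERR=57447939/524288
(1,0): OLD=9017/128 → NEW=0, ERR=9017/128
(1,1): OLD=220943/1024 → NEW=255, ERR=-40177/1024
(1,2): OLD=-118853/32768 → NEW=0, ERR=-118853/32768
(1,3): OLD=20892703/131072 → NEW=255, ERR=-12530657/131072
(1,4): OLD=825590781/8388608 → NEW=0, ERR=825590781/8388608
(1,5): OLD=24191214043/134217728 → NEW=255, ERR=-10034306597/134217728
(2,0): OLD=3664405/16384 → NEW=255, ERR=-513515/16384
(2,1): OLD=109444791/524288 → NEW=255, ERR=-24248649/524288
(2,2): OLD=1612746981/8388608 → NEW=255, ERR=-526348059/8388608
(2,3): OLD=7241052669/67108864 → NEW=0, ERR=7241052669/67108864
(2,4): OLD=367153339511/2147483648 → NEW=255, ERR=-180454990729/2147483648
(2,5): OLD=962920323249/34359738368 → NEW=0, ERR=962920323249/34359738368
(3,0): OLD=1011108165/8388608 → NEW=0, ERR=1011108165/8388608
(3,1): OLD=15405267809/67108864 → NEW=255, ERR=-1707492511/67108864
(3,2): OLD=51862280819/536870912 → NEW=0, ERR=51862280819/536870912
(3,3): OLD=4511582592281/34359738368 → NEW=255, ERR=-4250150691559/34359738368
(3,4): OLD=-16321735918983/274877906944 → NEW=0, ERR=-16321735918983/274877906944
(3,5): OLD=384951538905207/4398046511104 → NEW=0, ERR=384951538905207/4398046511104
(4,0): OLD=243627762923/1073741824 → NEW=255, ERR=-30176402197/1073741824
(4,1): OLD=487898305007/17179869184 → NEW=0, ERR=487898305007/17179869184
(4,2): OLD=32891562075165/549755813888 → NEW=0, ERR=32891562075165/549755813888
(4,3): OLD=285210090356593/8796093022208 → NEW=0, ERR=285210090356593/8796093022208
(4,4): OLD=5673213122642817/140737488355328 → NEW=0, ERR=5673213122642817/140737488355328
(4,5): OLD=115466007429666023/2251799813685248 → NEW=0, ERR=115466007429666023/2251799813685248
(5,0): OLD=63371012964157/274877906944 → NEW=255, ERR=-6722853306563/274877906944
(5,1): OLD=1157883685563661/8796093022208 → NEW=255, ERR=-1085120035099379/8796093022208
(5,2): OLD=-1929540538224545/70368744177664 → NEW=0, ERR=-1929540538224545/70368744177664
(5,3): OLD=181120905724207109/2251799813685248 → NEW=0, ERR=181120905724207109/2251799813685248
(5,4): OLD=844100151716068613/4503599627370496 → NEW=255, ERR=-304317753263407867/4503599627370496
(5,5): OLD=1800052006742781001/72057594037927936 → NEW=0, ERR=1800052006742781001/72057594037927936
Row 0: #.#...
Row 1: .#.#.#
Row 2: ###.#.
Row 3: .#.#..
Row 4: #.....
Row 5: ##..#.

Answer: #.#...
.#.#.#
###.#.
.#.#..
#.....
##..#.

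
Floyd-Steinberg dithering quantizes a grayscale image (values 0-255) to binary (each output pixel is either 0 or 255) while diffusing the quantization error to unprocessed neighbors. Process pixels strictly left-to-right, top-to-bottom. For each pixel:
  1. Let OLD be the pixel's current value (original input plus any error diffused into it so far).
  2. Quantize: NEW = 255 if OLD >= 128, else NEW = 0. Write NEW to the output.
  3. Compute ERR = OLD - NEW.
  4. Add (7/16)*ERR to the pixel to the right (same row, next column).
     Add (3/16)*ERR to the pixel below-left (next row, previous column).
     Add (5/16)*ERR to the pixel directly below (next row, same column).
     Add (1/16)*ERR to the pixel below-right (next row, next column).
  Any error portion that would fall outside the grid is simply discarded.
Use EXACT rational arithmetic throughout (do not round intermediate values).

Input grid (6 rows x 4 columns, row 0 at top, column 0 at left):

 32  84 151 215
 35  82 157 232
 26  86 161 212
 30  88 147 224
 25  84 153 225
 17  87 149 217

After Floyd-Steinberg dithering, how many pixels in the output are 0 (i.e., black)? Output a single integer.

(0,0): OLD=32 → NEW=0, ERR=32
(0,1): OLD=98 → NEW=0, ERR=98
(0,2): OLD=1551/8 → NEW=255, ERR=-489/8
(0,3): OLD=24097/128 → NEW=255, ERR=-8543/128
(1,0): OLD=507/8 → NEW=0, ERR=507/8
(1,1): OLD=8377/64 → NEW=255, ERR=-7943/64
(1,2): OLD=158129/2048 → NEW=0, ERR=158129/2048
(1,3): OLD=7900455/32768 → NEW=255, ERR=-455385/32768
(2,0): OLD=23075/1024 → NEW=0, ERR=23075/1024
(2,1): OLD=2474397/32768 → NEW=0, ERR=2474397/32768
(2,2): OLD=6809281/32768 → NEW=255, ERR=-1546559/32768
(2,3): OLD=50288141/262144 → NEW=255, ERR=-16558579/262144
(3,0): OLD=26843831/524288 → NEW=0, ERR=26843831/524288
(3,1): OLD=1061635649/8388608 → NEW=0, ERR=1061635649/8388608
(3,2): OLD=24225682087/134217728 → NEW=255, ERR=-9999838553/134217728
(3,3): OLD=362312799377/2147483648 → NEW=255, ERR=-185295530863/2147483648
(4,0): OLD=8687856627/134217728 → NEW=0, ERR=8687856627/134217728
(4,1): OLD=151503489909/1073741824 → NEW=255, ERR=-122300675211/1073741824
(4,2): OLD=2460735566665/34359738368 → NEW=0, ERR=2460735566665/34359738368
(4,3): OLD=123536605952847/549755813888 → NEW=255, ERR=-16651126588593/549755813888
(5,0): OLD=272670015575/17179869184 → NEW=0, ERR=272670015575/17179869184
(5,1): OLD=41684325989053/549755813888 → NEW=0, ERR=41684325989053/549755813888
(5,2): OLD=210836957761469/1099511627776 → NEW=255, ERR=-69538507321411/1099511627776
(5,3): OLD=3242967092635745/17592186044416 → NEW=255, ERR=-1243040348690335/17592186044416
Output grid:
  Row 0: ..##  (2 black, running=2)
  Row 1: .#.#  (2 black, running=4)
  Row 2: ..##  (2 black, running=6)
  Row 3: ..##  (2 black, running=8)
  Row 4: .#.#  (2 black, running=10)
  Row 5: ..##  (2 black, running=12)

Answer: 12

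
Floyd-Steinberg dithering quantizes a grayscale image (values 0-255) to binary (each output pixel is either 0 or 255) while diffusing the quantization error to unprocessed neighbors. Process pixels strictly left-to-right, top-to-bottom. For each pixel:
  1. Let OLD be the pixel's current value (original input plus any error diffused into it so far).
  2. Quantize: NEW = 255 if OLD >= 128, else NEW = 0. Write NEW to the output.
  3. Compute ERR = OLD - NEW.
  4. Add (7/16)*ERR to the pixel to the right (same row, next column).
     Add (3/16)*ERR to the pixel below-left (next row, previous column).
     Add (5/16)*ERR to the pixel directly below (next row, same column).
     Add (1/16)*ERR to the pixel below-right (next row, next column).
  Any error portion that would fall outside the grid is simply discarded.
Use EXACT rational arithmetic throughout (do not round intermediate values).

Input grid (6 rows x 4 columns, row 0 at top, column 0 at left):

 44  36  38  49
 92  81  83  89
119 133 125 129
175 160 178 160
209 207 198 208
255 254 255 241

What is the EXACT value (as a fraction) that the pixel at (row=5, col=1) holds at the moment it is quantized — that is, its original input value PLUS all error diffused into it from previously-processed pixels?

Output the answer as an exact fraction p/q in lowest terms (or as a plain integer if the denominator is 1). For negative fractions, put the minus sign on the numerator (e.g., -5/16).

Answer: 891574026603113/4398046511104

Derivation:
(0,0): OLD=44 → NEW=0, ERR=44
(0,1): OLD=221/4 → NEW=0, ERR=221/4
(0,2): OLD=3979/64 → NEW=0, ERR=3979/64
(0,3): OLD=78029/1024 → NEW=0, ERR=78029/1024
(1,0): OLD=7431/64 → NEW=0, ERR=7431/64
(1,1): OLD=83697/512 → NEW=255, ERR=-46863/512
(1,2): OLD=1312773/16384 → NEW=0, ERR=1312773/16384
(1,3): OLD=39781171/262144 → NEW=255, ERR=-27065549/262144
(2,0): OLD=1131499/8192 → NEW=255, ERR=-957461/8192
(2,1): OLD=19803273/262144 → NEW=0, ERR=19803273/262144
(2,2): OLD=82842781/524288 → NEW=255, ERR=-50850659/524288
(2,3): OLD=497529065/8388608 → NEW=0, ERR=497529065/8388608
(3,0): OLD=640219259/4194304 → NEW=255, ERR=-429328261/4194304
(3,1): OLD=7605746405/67108864 → NEW=0, ERR=7605746405/67108864
(3,2): OLD=228832183195/1073741824 → NEW=255, ERR=-44971981925/1073741824
(3,3): OLD=2648251647933/17179869184 → NEW=255, ERR=-1732614993987/17179869184
(4,0): OLD=212883019551/1073741824 → NEW=255, ERR=-60921145569/1073741824
(4,1): OLD=1746710316957/8589934592 → NEW=255, ERR=-443723004003/8589934592
(4,2): OLD=41365171062589/274877906944 → NEW=255, ERR=-28728695208131/274877906944
(4,3): OLD=563570780960955/4398046511104 → NEW=255, ERR=-557931079370565/4398046511104
(5,0): OLD=31278918300591/137438953472 → NEW=255, ERR=-3768014834769/137438953472
(5,1): OLD=891574026603113/4398046511104 → NEW=255, ERR=-229927833728407/4398046511104
Target (5,1): original=254, with diffused error = 891574026603113/4398046511104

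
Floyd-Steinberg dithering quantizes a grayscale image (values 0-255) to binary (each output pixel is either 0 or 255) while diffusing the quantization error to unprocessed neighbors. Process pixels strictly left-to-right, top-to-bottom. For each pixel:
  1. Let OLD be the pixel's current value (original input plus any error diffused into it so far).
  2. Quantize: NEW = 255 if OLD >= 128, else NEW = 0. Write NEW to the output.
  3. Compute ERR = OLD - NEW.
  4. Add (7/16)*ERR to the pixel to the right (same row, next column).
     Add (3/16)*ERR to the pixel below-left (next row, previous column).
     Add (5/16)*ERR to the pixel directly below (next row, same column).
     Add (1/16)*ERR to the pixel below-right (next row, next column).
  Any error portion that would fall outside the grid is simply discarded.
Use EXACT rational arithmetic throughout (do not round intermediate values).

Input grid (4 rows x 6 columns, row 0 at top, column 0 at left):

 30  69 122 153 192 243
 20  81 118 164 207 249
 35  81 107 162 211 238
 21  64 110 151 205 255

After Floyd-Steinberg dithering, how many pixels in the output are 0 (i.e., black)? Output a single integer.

Answer: 10

Derivation:
(0,0): OLD=30 → NEW=0, ERR=30
(0,1): OLD=657/8 → NEW=0, ERR=657/8
(0,2): OLD=20215/128 → NEW=255, ERR=-12425/128
(0,3): OLD=226369/2048 → NEW=0, ERR=226369/2048
(0,4): OLD=7876039/32768 → NEW=255, ERR=-479801/32768
(0,5): OLD=124043377/524288 → NEW=255, ERR=-9650063/524288
(1,0): OLD=5731/128 → NEW=0, ERR=5731/128
(1,1): OLD=112565/1024 → NEW=0, ERR=112565/1024
(1,2): OLD=5295833/32768 → NEW=255, ERR=-3060007/32768
(1,3): OLD=19513125/131072 → NEW=255, ERR=-13910235/131072
(1,4): OLD=1337571471/8388608 → NEW=255, ERR=-801523569/8388608
(1,5): OLD=26914715193/134217728 → NEW=255, ERR=-7310805447/134217728
(2,0): OLD=1140375/16384 → NEW=0, ERR=1140375/16384
(2,1): OLD=68730093/524288 → NEW=255, ERR=-64963347/524288
(2,2): OLD=88747527/8388608 → NEW=0, ERR=88747527/8388608
(2,3): OLD=7362648463/67108864 → NEW=0, ERR=7362648463/67108864
(2,4): OLD=455897745709/2147483648 → NEW=255, ERR=-91710584531/2147483648
(2,5): OLD=6745589170443/34359738368 → NEW=255, ERR=-2016144113397/34359738368
(3,0): OLD=163730727/8388608 → NEW=0, ERR=163730727/8388608
(3,1): OLD=2694548251/67108864 → NEW=0, ERR=2694548251/67108864
(3,2): OLD=77147988225/536870912 → NEW=255, ERR=-59754094335/536870912
(3,3): OLD=4440817219587/34359738368 → NEW=255, ERR=-4320916064253/34359738368
(3,4): OLD=36418963153827/274877906944 → NEW=255, ERR=-33674903116893/274877906944
(3,5): OLD=793392819157421/4398046511104 → NEW=255, ERR=-328109041174099/4398046511104
Output grid:
  Row 0: ..#.##  (3 black, running=3)
  Row 1: ..####  (2 black, running=5)
  Row 2: .#..##  (3 black, running=8)
  Row 3: ..####  (2 black, running=10)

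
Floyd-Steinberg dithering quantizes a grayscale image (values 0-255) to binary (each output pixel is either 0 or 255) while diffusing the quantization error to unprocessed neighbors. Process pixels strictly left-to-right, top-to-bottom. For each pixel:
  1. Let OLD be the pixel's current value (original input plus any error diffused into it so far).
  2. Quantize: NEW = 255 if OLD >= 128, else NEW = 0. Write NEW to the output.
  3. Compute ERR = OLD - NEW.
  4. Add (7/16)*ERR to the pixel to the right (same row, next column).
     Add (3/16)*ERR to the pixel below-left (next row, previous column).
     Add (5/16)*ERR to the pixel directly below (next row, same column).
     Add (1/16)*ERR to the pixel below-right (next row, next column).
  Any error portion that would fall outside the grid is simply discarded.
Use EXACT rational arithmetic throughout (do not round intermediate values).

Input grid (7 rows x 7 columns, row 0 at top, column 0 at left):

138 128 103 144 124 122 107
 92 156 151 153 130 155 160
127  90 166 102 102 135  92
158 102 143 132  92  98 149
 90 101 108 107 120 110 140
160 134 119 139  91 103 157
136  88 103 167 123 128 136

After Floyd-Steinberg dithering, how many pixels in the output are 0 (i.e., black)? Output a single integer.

Answer: 25

Derivation:
(0,0): OLD=138 → NEW=255, ERR=-117
(0,1): OLD=1229/16 → NEW=0, ERR=1229/16
(0,2): OLD=34971/256 → NEW=255, ERR=-30309/256
(0,3): OLD=377661/4096 → NEW=0, ERR=377661/4096
(0,4): OLD=10770091/65536 → NEW=255, ERR=-5941589/65536
(0,5): OLD=86335149/1048576 → NEW=0, ERR=86335149/1048576
(0,6): OLD=2399508155/16777216 → NEW=255, ERR=-1878681925/16777216
(1,0): OLD=17879/256 → NEW=0, ERR=17879/256
(1,1): OLD=370785/2048 → NEW=255, ERR=-151455/2048
(1,2): OLD=6798453/65536 → NEW=0, ERR=6798453/65536
(1,3): OLD=53162577/262144 → NEW=255, ERR=-13684143/262144
(1,4): OLD=1678241619/16777216 → NEW=0, ERR=1678241619/16777216
(1,5): OLD=26552453187/134217728 → NEW=255, ERR=-7673067453/134217728
(1,6): OLD=225789533581/2147483648 → NEW=0, ERR=225789533581/2147483648
(2,0): OLD=4422331/32768 → NEW=255, ERR=-3933509/32768
(2,1): OLD=40042297/1048576 → NEW=0, ERR=40042297/1048576
(2,2): OLD=3367435499/16777216 → NEW=255, ERR=-910754581/16777216
(2,3): OLD=11700668755/134217728 → NEW=0, ERR=11700668755/134217728
(2,4): OLD=169026097283/1073741824 → NEW=255, ERR=-104778067837/1073741824
(2,5): OLD=3450009861697/34359738368 → NEW=0, ERR=3450009861697/34359738368
(2,6): OLD=90826461328087/549755813888 → NEW=255, ERR=-49361271213353/549755813888
(3,0): OLD=2141565579/16777216 → NEW=0, ERR=2141565579/16777216
(3,1): OLD=20414269487/134217728 → NEW=255, ERR=-13811251153/134217728
(3,2): OLD=107104320317/1073741824 → NEW=0, ERR=107104320317/1073741824
(3,3): OLD=778219307003/4294967296 → NEW=255, ERR=-316997353477/4294967296
(3,4): OLD=29406593015435/549755813888 → NEW=0, ERR=29406593015435/549755813888
(3,5): OLD=571066935923793/4398046511104 → NEW=255, ERR=-550434924407727/4398046511104
(3,6): OLD=5099048825380943/70368744177664 → NEW=0, ERR=5099048825380943/70368744177664
(4,0): OLD=237502398021/2147483648 → NEW=0, ERR=237502398021/2147483648
(4,1): OLD=4944696585089/34359738368 → NEW=255, ERR=-3817036698751/34359738368
(4,2): OLD=38647445480751/549755813888 → NEW=0, ERR=38647445480751/549755813888
(4,3): OLD=575946478282421/4398046511104 → NEW=255, ERR=-545555382049099/4398046511104
(4,4): OLD=1912857642204879/35184372088832 → NEW=0, ERR=1912857642204879/35184372088832
(4,5): OLD=125655393173057295/1125899906842624 → NEW=0, ERR=125655393173057295/1125899906842624
(4,6): OLD=3668616108920976153/18014398509481984 → NEW=255, ERR=-925055510996929767/18014398509481984
(5,0): OLD=95510011967507/549755813888 → NEW=255, ERR=-44677720573933/549755813888
(5,1): OLD=368656217696945/4398046511104 → NEW=0, ERR=368656217696945/4398046511104
(5,2): OLD=5187562528331623/35184372088832 → NEW=255, ERR=-3784452354320537/35184372088832
(5,3): OLD=19074335600368675/281474976710656 → NEW=0, ERR=19074335600368675/281474976710656
(5,4): OLD=2716752885640566625/18014398509481984 → NEW=255, ERR=-1876918734277339295/18014398509481984
(5,5): OLD=12402972818673813457/144115188075855872 → NEW=0, ERR=12402972818673813457/144115188075855872
(5,6): OLD=427919832063540787743/2305843009213693952 → NEW=255, ERR=-160070135285951170017/2305843009213693952
(6,0): OLD=8889009038295819/70368744177664 → NEW=0, ERR=8889009038295819/70368744177664
(6,1): OLD=162369290126590599/1125899906842624 → NEW=255, ERR=-124735186118278521/1125899906842624
(6,2): OLD=700092385892250805/18014398509481984 → NEW=0, ERR=700092385892250805/18014398509481984
(6,3): OLD=25785255551227730027/144115188075855872 → NEW=255, ERR=-10964117408115517333/144115188075855872
(6,4): OLD=22346012148599045617/288230376151711744 → NEW=0, ERR=22346012148599045617/288230376151711744
(6,5): OLD=6245524984839743904997/36893488147419103232 → NEW=255, ERR=-3162314492752127419163/36893488147419103232
(6,6): OLD=48513578978223479342323/590295810358705651712 → NEW=0, ERR=48513578978223479342323/590295810358705651712
Output grid:
  Row 0: #.#.#.#  (3 black, running=3)
  Row 1: .#.#.#.  (4 black, running=7)
  Row 2: #.#.#.#  (3 black, running=10)
  Row 3: .#.#.#.  (4 black, running=14)
  Row 4: .#.#..#  (4 black, running=18)
  Row 5: #.#.#.#  (3 black, running=21)
  Row 6: .#.#.#.  (4 black, running=25)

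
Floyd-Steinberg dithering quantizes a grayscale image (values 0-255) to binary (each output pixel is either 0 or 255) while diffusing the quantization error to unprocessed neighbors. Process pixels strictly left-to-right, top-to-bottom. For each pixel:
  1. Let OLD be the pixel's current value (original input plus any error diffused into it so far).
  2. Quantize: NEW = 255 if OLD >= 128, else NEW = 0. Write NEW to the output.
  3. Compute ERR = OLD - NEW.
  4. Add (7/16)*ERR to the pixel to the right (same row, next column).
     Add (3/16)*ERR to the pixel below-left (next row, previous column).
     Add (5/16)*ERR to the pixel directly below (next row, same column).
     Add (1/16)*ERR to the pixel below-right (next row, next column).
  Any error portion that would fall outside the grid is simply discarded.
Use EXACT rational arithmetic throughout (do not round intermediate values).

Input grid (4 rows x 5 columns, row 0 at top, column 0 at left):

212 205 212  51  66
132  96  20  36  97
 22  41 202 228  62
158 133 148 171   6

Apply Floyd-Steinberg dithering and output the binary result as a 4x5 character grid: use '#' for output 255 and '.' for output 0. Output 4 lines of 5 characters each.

(0,0): OLD=212 → NEW=255, ERR=-43
(0,1): OLD=2979/16 → NEW=255, ERR=-1101/16
(0,2): OLD=46565/256 → NEW=255, ERR=-18715/256
(0,3): OLD=77891/4096 → NEW=0, ERR=77891/4096
(0,4): OLD=4870613/65536 → NEW=0, ERR=4870613/65536
(1,0): OLD=27049/256 → NEW=0, ERR=27049/256
(1,1): OLD=213663/2048 → NEW=0, ERR=213663/2048
(1,2): OLD=2756619/65536 → NEW=0, ERR=2756619/65536
(1,3): OLD=18274287/262144 → NEW=0, ERR=18274287/262144
(1,4): OLD=637164781/4194304 → NEW=255, ERR=-432382739/4194304
(2,0): OLD=2443845/32768 → NEW=0, ERR=2443845/32768
(2,1): OLD=126585927/1048576 → NEW=0, ERR=126585927/1048576
(2,2): OLD=4824315541/16777216 → NEW=255, ERR=546125461/16777216
(2,3): OLD=66391035631/268435456 → NEW=255, ERR=-2060005649/268435456
(2,4): OLD=132218326217/4294967296 → NEW=0, ERR=132218326217/4294967296
(3,0): OLD=3421573109/16777216 → NEW=255, ERR=-856616971/16777216
(3,1): OLD=21361048017/134217728 → NEW=255, ERR=-12864472623/134217728
(3,2): OLD=525468560331/4294967296 → NEW=0, ERR=525468560331/4294967296
(3,3): OLD=1975121636115/8589934592 → NEW=255, ERR=-215311684845/8589934592
(3,4): OLD=573715008319/137438953472 → NEW=0, ERR=573715008319/137438953472
Row 0: ###..
Row 1: ....#
Row 2: ..##.
Row 3: ##.#.

Answer: ###..
....#
..##.
##.#.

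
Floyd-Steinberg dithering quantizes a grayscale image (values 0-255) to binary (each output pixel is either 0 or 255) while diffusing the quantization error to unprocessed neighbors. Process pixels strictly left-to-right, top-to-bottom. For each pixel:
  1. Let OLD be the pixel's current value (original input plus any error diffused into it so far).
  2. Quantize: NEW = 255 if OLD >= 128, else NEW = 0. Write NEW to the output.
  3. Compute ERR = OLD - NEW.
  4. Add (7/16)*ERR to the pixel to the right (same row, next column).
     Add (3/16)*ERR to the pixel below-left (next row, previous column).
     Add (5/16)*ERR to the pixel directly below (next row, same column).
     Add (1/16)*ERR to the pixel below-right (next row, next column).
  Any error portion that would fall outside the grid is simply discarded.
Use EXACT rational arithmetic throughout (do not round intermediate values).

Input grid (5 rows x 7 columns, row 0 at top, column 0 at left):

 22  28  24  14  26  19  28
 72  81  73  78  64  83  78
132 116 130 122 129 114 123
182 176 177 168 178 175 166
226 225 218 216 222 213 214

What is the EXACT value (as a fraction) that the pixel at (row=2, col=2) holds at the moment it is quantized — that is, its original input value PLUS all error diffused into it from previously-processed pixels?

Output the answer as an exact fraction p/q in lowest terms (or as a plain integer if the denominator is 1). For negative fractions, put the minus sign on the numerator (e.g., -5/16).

Answer: 1480622987/8388608

Derivation:
(0,0): OLD=22 → NEW=0, ERR=22
(0,1): OLD=301/8 → NEW=0, ERR=301/8
(0,2): OLD=5179/128 → NEW=0, ERR=5179/128
(0,3): OLD=64925/2048 → NEW=0, ERR=64925/2048
(0,4): OLD=1306443/32768 → NEW=0, ERR=1306443/32768
(0,5): OLD=19106573/524288 → NEW=0, ERR=19106573/524288
(0,6): OLD=368627035/8388608 → NEW=0, ERR=368627035/8388608
(1,0): OLD=10999/128 → NEW=0, ERR=10999/128
(1,1): OLD=142657/1024 → NEW=255, ERR=-118463/1024
(1,2): OLD=1419733/32768 → NEW=0, ERR=1419733/32768
(1,3): OLD=15317937/131072 → NEW=0, ERR=15317937/131072
(1,4): OLD=1144229107/8388608 → NEW=255, ERR=-994865933/8388608
(1,5): OLD=3572433123/67108864 → NEW=0, ERR=3572433123/67108864
(1,6): OLD=125949616877/1073741824 → NEW=0, ERR=125949616877/1073741824
(2,0): OLD=2247259/16384 → NEW=255, ERR=-1930661/16384
(2,1): OLD=21909017/524288 → NEW=0, ERR=21909017/524288
(2,2): OLD=1480622987/8388608 → NEW=255, ERR=-658472053/8388608
Target (2,2): original=130, with diffused error = 1480622987/8388608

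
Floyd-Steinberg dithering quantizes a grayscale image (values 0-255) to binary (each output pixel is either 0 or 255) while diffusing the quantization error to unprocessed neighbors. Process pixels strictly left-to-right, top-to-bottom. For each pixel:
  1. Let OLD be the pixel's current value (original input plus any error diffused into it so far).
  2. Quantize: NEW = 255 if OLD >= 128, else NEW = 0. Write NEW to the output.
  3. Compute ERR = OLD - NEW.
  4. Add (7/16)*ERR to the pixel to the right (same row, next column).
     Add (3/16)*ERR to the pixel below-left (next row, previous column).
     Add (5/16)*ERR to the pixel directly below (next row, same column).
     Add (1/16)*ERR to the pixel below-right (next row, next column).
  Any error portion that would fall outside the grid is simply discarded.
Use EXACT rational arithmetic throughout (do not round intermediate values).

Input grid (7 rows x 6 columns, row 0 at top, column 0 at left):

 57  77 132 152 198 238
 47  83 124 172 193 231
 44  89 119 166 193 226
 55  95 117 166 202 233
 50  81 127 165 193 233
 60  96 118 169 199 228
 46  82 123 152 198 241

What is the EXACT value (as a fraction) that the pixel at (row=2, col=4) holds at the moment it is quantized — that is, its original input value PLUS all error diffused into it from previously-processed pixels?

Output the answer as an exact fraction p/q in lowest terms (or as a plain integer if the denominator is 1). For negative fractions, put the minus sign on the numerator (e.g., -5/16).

Answer: 904424408963/4294967296

Derivation:
(0,0): OLD=57 → NEW=0, ERR=57
(0,1): OLD=1631/16 → NEW=0, ERR=1631/16
(0,2): OLD=45209/256 → NEW=255, ERR=-20071/256
(0,3): OLD=482095/4096 → NEW=0, ERR=482095/4096
(0,4): OLD=16350793/65536 → NEW=255, ERR=-360887/65536
(0,5): OLD=247034879/1048576 → NEW=255, ERR=-20352001/1048576
(1,0): OLD=21485/256 → NEW=0, ERR=21485/256
(1,1): OLD=287611/2048 → NEW=255, ERR=-234629/2048
(1,2): OLD=5099799/65536 → NEW=0, ERR=5099799/65536
(1,3): OLD=62100107/262144 → NEW=255, ERR=-4746613/262144
(1,4): OLD=3138586881/16777216 → NEW=255, ERR=-1139603199/16777216
(1,5): OLD=52310820791/268435456 → NEW=255, ERR=-16140220489/268435456
(2,0): OLD=1597305/32768 → NEW=0, ERR=1597305/32768
(2,1): OLD=98944451/1048576 → NEW=0, ERR=98944451/1048576
(2,2): OLD=2919994377/16777216 → NEW=255, ERR=-1358195703/16777216
(2,3): OLD=15710369281/134217728 → NEW=0, ERR=15710369281/134217728
(2,4): OLD=904424408963/4294967296 → NEW=255, ERR=-190792251517/4294967296
Target (2,4): original=193, with diffused error = 904424408963/4294967296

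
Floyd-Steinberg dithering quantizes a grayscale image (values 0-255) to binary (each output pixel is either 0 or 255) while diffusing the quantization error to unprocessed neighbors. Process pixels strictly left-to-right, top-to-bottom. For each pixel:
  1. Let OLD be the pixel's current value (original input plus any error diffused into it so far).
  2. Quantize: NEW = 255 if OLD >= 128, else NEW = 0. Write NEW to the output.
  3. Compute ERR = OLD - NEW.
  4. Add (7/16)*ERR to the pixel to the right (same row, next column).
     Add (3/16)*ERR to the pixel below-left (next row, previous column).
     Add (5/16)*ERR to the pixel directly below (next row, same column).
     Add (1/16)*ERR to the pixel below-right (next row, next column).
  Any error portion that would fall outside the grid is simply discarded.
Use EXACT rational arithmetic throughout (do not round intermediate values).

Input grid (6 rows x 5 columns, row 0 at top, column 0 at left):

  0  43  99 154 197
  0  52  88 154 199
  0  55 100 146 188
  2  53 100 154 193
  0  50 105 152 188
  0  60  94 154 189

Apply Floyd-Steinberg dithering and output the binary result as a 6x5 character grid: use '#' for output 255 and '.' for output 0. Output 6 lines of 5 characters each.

Answer: ...##
..#.#
...##
..#.#
..#.#
...##

Derivation:
(0,0): OLD=0 → NEW=0, ERR=0
(0,1): OLD=43 → NEW=0, ERR=43
(0,2): OLD=1885/16 → NEW=0, ERR=1885/16
(0,3): OLD=52619/256 → NEW=255, ERR=-12661/256
(0,4): OLD=718285/4096 → NEW=255, ERR=-326195/4096
(1,0): OLD=129/16 → NEW=0, ERR=129/16
(1,1): OLD=11655/128 → NEW=0, ERR=11655/128
(1,2): OLD=647443/4096 → NEW=255, ERR=-397037/4096
(1,3): OLD=1451095/16384 → NEW=0, ERR=1451095/16384
(1,4): OLD=54990117/262144 → NEW=255, ERR=-11856603/262144
(2,0): OLD=40125/2048 → NEW=0, ERR=40125/2048
(2,1): OLD=4872943/65536 → NEW=0, ERR=4872943/65536
(2,2): OLD=130585741/1048576 → NEW=0, ERR=130585741/1048576
(2,3): OLD=3584003415/16777216 → NEW=255, ERR=-694186665/16777216
(2,4): OLD=43298367393/268435456 → NEW=255, ERR=-25152673887/268435456
(3,0): OLD=23135981/1048576 → NEW=0, ERR=23135981/1048576
(3,1): OLD=926640489/8388608 → NEW=0, ERR=926640489/8388608
(3,2): OLD=49428285139/268435456 → NEW=255, ERR=-19022756141/268435456
(3,3): OLD=53837833179/536870912 → NEW=0, ERR=53837833179/536870912
(3,4): OLD=1760981496359/8589934592 → NEW=255, ERR=-429451824601/8589934592
(4,0): OLD=3705360707/134217728 → NEW=0, ERR=3705360707/134217728
(4,1): OLD=363740435651/4294967296 → NEW=0, ERR=363740435651/4294967296
(4,2): OLD=10006455542221/68719476736 → NEW=255, ERR=-7517011025459/68719476736
(4,3): OLD=133786234115779/1099511627776 → NEW=0, ERR=133786234115779/1099511627776
(4,4): OLD=4079245329766613/17592186044416 → NEW=255, ERR=-406762111559467/17592186044416
(5,0): OLD=1684079020073/68719476736 → NEW=0, ERR=1684079020073/68719476736
(5,1): OLD=43102298632379/549755813888 → NEW=0, ERR=43102298632379/549755813888
(5,2): OLD=2150213040865683/17592186044416 → NEW=0, ERR=2150213040865683/17592186044416
(5,3): OLD=16489223817891805/70368744177664 → NEW=255, ERR=-1454805947412515/70368744177664
(5,4): OLD=203038517513588847/1125899906842624 → NEW=255, ERR=-84065958731280273/1125899906842624
Row 0: ...##
Row 1: ..#.#
Row 2: ...##
Row 3: ..#.#
Row 4: ..#.#
Row 5: ...##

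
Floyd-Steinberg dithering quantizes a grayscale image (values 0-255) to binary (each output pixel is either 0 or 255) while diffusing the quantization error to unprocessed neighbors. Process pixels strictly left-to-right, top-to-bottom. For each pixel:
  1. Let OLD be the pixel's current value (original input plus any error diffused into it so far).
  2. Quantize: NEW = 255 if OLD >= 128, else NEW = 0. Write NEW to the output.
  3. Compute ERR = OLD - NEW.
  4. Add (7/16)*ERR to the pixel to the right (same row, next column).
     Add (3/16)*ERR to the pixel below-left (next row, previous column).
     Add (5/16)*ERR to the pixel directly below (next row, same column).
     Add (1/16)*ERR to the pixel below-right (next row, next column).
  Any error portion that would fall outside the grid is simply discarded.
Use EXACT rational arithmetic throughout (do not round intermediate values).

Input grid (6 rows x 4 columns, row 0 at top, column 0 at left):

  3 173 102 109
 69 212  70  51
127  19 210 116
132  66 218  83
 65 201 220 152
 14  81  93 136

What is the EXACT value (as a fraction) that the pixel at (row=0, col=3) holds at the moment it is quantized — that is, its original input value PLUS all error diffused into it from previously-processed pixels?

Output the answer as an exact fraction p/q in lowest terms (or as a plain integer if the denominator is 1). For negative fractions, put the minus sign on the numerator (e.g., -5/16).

(0,0): OLD=3 → NEW=0, ERR=3
(0,1): OLD=2789/16 → NEW=255, ERR=-1291/16
(0,2): OLD=17075/256 → NEW=0, ERR=17075/256
(0,3): OLD=565989/4096 → NEW=255, ERR=-478491/4096
Target (0,3): original=109, with diffused error = 565989/4096

Answer: 565989/4096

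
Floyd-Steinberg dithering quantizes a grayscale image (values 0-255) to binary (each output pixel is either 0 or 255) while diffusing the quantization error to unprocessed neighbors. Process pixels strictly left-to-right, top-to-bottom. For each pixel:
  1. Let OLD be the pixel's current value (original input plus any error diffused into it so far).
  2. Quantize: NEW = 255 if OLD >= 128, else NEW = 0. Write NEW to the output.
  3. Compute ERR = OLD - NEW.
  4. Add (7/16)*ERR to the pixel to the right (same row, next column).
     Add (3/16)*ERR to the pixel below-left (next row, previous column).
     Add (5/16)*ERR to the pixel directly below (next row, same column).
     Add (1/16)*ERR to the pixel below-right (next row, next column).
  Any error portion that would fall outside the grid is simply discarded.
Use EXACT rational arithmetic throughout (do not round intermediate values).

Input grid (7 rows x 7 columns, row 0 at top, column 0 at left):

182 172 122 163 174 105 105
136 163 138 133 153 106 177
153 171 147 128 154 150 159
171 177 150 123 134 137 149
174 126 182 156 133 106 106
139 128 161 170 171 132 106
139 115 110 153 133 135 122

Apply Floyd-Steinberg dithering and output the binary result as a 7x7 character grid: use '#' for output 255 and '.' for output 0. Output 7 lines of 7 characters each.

(0,0): OLD=182 → NEW=255, ERR=-73
(0,1): OLD=2241/16 → NEW=255, ERR=-1839/16
(0,2): OLD=18359/256 → NEW=0, ERR=18359/256
(0,3): OLD=796161/4096 → NEW=255, ERR=-248319/4096
(0,4): OLD=9665031/65536 → NEW=255, ERR=-7046649/65536
(0,5): OLD=60773937/1048576 → NEW=0, ERR=60773937/1048576
(0,6): OLD=2187025239/16777216 → NEW=255, ERR=-2091164841/16777216
(1,0): OLD=23459/256 → NEW=0, ERR=23459/256
(1,1): OLD=360565/2048 → NEW=255, ERR=-161675/2048
(1,2): OLD=7033497/65536 → NEW=0, ERR=7033497/65536
(1,3): OLD=38097381/262144 → NEW=255, ERR=-28749339/262144
(1,4): OLD=1316952783/16777216 → NEW=0, ERR=1316952783/16777216
(1,5): OLD=17228653055/134217728 → NEW=255, ERR=-16996867585/134217728
(1,6): OLD=185259002897/2147483648 → NEW=0, ERR=185259002897/2147483648
(2,0): OLD=5466839/32768 → NEW=255, ERR=-2889001/32768
(2,1): OLD=140098477/1048576 → NEW=255, ERR=-127288403/1048576
(2,2): OLD=1710142023/16777216 → NEW=0, ERR=1710142023/16777216
(2,3): OLD=21441188815/134217728 → NEW=255, ERR=-12784331825/134217728
(2,4): OLD=114095003007/1073741824 → NEW=0, ERR=114095003007/1073741824
(2,5): OLD=6115888355413/34359738368 → NEW=255, ERR=-2645844928427/34359738368
(2,6): OLD=79359782039203/549755813888 → NEW=255, ERR=-60827950502237/549755813888
(3,0): OLD=2024798567/16777216 → NEW=0, ERR=2024798567/16777216
(3,1): OLD=27577425499/134217728 → NEW=255, ERR=-6648095141/134217728
(3,2): OLD=144672825537/1073741824 → NEW=255, ERR=-129131339583/1073741824
(3,3): OLD=287391339511/4294967296 → NEW=0, ERR=287391339511/4294967296
(3,4): OLD=96806070822247/549755813888 → NEW=255, ERR=-43381661719193/549755813888
(3,5): OLD=282829153883429/4398046511104 → NEW=0, ERR=282829153883429/4398046511104
(3,6): OLD=9692960788727803/70368744177664 → NEW=255, ERR=-8251068976576517/70368744177664
(4,0): OLD=434709812009/2147483648 → NEW=255, ERR=-112898518231/2147483648
(4,1): OLD=2491575974549/34359738368 → NEW=0, ERR=2491575974549/34359738368
(4,2): OLD=102031055408347/549755813888 → NEW=255, ERR=-38156677133093/549755813888
(4,3): OLD=546381998897881/4398046511104 → NEW=0, ERR=546381998897881/4398046511104
(4,4): OLD=6295613346228155/35184372088832 → NEW=255, ERR=-2676401536424005/35184372088832
(4,5): OLD=74196041296270139/1125899906842624 → NEW=0, ERR=74196041296270139/1125899906842624
(4,6): OLD=1841217276347017741/18014398509481984 → NEW=0, ERR=1841217276347017741/18014398509481984
(5,0): OLD=74858904595599/549755813888 → NEW=255, ERR=-65328827945841/549755813888
(5,1): OLD=362276068559621/4398046511104 → NEW=0, ERR=362276068559621/4398046511104
(5,2): OLD=7148550464316723/35184372088832 → NEW=255, ERR=-1823464418335437/35184372088832
(5,3): OLD=47160644581700127/281474976710656 → NEW=255, ERR=-24615474479517153/281474976710656
(5,4): OLD=2325466529473766133/18014398509481984 → NEW=255, ERR=-2268205090444139787/18014398509481984
(5,5): OLD=16128995782505272741/144115188075855872 → NEW=0, ERR=16128995782505272741/144115188075855872
(5,6): OLD=440468113793991755531/2305843009213693952 → NEW=255, ERR=-147521853555500202229/2305843009213693952
(6,0): OLD=8254930528540519/70368744177664 → NEW=0, ERR=8254930528540519/70368744177664
(6,1): OLD=196942211984374803/1125899906842624 → NEW=255, ERR=-90162264260494317/1125899906842624
(6,2): OLD=856050659082945241/18014398509481984 → NEW=0, ERR=856050659082945241/18014398509481984
(6,3): OLD=17238210638913430727/144115188075855872 → NEW=0, ERR=17238210638913430727/144115188075855872
(6,4): OLD=46550031936756594389/288230376151711744 → NEW=255, ERR=-26948713981929900331/288230376151711744
(6,5): OLD=4028916767270575837641/36893488147419103232 → NEW=0, ERR=4028916767270575837641/36893488147419103232
(6,6): OLD=92545780870537454015727/590295810358705651712 → NEW=255, ERR=-57979650770932487170833/590295810358705651712
Row 0: ##.##.#
Row 1: .#.#.#.
Row 2: ##.#.##
Row 3: .##.#.#
Row 4: #.#.#..
Row 5: #.###.#
Row 6: .#..#.#

Answer: ##.##.#
.#.#.#.
##.#.##
.##.#.#
#.#.#..
#.###.#
.#..#.#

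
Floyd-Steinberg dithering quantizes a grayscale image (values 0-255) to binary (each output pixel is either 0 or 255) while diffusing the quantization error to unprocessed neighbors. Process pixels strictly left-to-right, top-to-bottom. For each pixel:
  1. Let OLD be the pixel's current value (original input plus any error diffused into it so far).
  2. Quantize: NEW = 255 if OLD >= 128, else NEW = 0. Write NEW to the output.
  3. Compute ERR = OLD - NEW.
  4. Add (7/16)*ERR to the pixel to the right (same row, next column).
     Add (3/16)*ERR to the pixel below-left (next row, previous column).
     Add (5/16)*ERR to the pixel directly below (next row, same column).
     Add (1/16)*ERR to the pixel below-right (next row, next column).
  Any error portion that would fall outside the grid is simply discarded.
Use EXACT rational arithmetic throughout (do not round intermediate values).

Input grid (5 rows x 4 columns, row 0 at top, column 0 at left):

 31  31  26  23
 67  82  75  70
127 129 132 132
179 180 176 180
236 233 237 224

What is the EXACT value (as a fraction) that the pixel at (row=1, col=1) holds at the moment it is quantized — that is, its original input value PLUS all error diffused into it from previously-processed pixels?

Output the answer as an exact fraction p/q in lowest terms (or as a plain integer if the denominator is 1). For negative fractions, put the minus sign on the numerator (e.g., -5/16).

(0,0): OLD=31 → NEW=0, ERR=31
(0,1): OLD=713/16 → NEW=0, ERR=713/16
(0,2): OLD=11647/256 → NEW=0, ERR=11647/256
(0,3): OLD=175737/4096 → NEW=0, ERR=175737/4096
(1,0): OLD=21771/256 → NEW=0, ERR=21771/256
(1,1): OLD=294093/2048 → NEW=255, ERR=-228147/2048
Target (1,1): original=82, with diffused error = 294093/2048

Answer: 294093/2048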